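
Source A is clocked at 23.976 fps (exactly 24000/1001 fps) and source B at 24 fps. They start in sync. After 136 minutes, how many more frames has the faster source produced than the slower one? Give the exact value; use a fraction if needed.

136 min = 8160 s.
A emits 24000/1001 × 8160 = 195840000/1001 frames; B emits 24 × 8160 = 195840.
Difference = 195840/1001 frames (≈ 195.6444); B is ahead of A.

195840/1001 frames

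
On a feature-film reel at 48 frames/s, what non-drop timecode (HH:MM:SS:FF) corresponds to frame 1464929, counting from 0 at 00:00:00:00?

08:28:39:17

1464929 ÷ 48 = 30519 full seconds, remainder 17 frames.
30519 s = 8 h 28 min 39 s.
Timecode: 08:28:39:17.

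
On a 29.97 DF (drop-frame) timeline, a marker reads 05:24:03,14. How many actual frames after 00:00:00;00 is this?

582720

Complete 10-minute blocks: 32, each 17982 frames → 575424.
Remaining 4 whole minutes in the current block: 1800 + 3 × 1798 = 7194 frames.
Within the current minute: 3 × 30 + 14 − 2 = 102 (labels ;00/;01 skipped at this minute). Total = 575424 + 7194 + 102 = 582720.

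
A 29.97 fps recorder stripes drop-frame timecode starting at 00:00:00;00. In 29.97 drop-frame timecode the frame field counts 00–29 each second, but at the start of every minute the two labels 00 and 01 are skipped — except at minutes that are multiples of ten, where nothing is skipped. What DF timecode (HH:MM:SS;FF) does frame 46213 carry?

Each 10-minute DF block holds 10 × 60 × 30 − 9 × 2 = 17982 frames. 46213 ÷ 17982 → 2 full blocks, remainder 10249.
Within the partial block the first minute is 1800 frames and each further minute 1798, so 5 further minute boundaries passed. Total skipped labels = 18 × 2 + 2 × 5 = 46.
Non-drop label index = 46213 + 46 = 46259; at 30 labels/s that is 00:25:41:29, i.e. DF 00:25:41;29.

00:25:41;29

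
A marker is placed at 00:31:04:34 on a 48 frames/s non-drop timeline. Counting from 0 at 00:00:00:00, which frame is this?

frame 89506

Total seconds to the label: (0 × 3600 + 31 × 60 + 4) = 1864.
Frame index = 1864 × 48 + 34 = 89506.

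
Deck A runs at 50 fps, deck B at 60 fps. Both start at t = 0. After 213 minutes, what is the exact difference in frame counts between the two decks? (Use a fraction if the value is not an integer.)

127800 frames

213 min = 12780 s.
A emits 50 × 12780 = 639000 frames; B emits 60 × 12780 = 766800.
Difference = 127800 frames; B is ahead of A.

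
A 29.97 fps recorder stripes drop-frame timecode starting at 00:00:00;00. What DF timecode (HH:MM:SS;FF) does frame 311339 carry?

Ten DF minutes hold 17982 frames, so frame 311339 lies in block 17 (frames 305694–323675) with 5645 frames into that block.
The block's first minute is 1800 frames and the rest 1798 each; 5645 frames reaches minute 3, so 17 × 18 + 3 × 2 = 312 labels have been skipped so far.
Adding those back, label number 311339 + 312 = 311651 at 30 labels/s is 10388 s + 11 f = 2 h 53 min 8 s frame 11, i.e. 02:53:08;11.

02:53:08;11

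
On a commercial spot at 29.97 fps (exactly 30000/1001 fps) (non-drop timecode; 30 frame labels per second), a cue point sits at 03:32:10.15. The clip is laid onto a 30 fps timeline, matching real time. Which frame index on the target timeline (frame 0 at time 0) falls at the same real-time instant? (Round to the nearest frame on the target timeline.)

Source frame index: (3×3600 + 32×60 + 10) × 30 + 15 = 381915.
Real time: 381915 / (30000/1001) = 25486461/2000 s.
Target frame: (25486461/2000) × (30) = 76459383/200 ≈ 382296.915 → 382297.

frame 382297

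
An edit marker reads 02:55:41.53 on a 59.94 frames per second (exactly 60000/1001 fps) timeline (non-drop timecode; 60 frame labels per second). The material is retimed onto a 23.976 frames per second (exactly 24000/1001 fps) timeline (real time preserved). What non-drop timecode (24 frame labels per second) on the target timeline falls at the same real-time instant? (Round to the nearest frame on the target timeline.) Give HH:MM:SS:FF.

Source frame index: (2×3600 + 55×60 + 41) × 60 + 53 = 632513.
Real time: 632513 / (60000/1001) = 633145513/60000 s.
Target frame: (633145513/60000) × (24000/1001) = 1265026/5 ≈ 253005.200 → 253005.
At 24 labels/s: frame 253005 → 02:55:41:21.

02:55:41:21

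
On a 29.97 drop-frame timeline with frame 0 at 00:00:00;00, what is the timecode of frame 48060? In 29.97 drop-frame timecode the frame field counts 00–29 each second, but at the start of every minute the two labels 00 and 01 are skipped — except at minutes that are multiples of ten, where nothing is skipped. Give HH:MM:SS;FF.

00:26:43;18

Ten DF minutes hold 17982 frames, so frame 48060 lies in block 2 (frames 35964–53945) with 12096 frames into that block.
The block's first minute is 1800 frames and the rest 1798 each; 12096 frames reaches minute 6, so 2 × 18 + 6 × 2 = 48 labels have been skipped so far.
Adding those back, label number 48060 + 48 = 48108 at 30 labels/s is 1603 s + 18 f = 0 h 26 min 43 s frame 18, i.e. 00:26:43;18.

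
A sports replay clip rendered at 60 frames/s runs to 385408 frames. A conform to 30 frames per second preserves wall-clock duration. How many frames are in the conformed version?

192704 frames

Target frames = source frames × (target rate / source rate) = 385408 × (30)/(60) = 385408 × 1/2 = 192704.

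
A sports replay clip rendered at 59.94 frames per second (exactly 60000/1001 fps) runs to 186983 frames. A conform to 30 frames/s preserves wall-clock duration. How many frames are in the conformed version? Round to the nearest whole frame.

93585 frames

Frames at target rate = 186983 × (30) / (60000/1001) = 187169983/2000 ≈ 93584.992.
Nearest whole frame: 93585.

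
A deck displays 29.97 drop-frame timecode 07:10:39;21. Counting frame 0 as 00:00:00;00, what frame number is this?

As if non-drop at 30 labels/s: (7 × 3600 + 10 × 60 + 39) × 30 + 21 = 775191.
Minute boundaries passed: 430; those not divisible by 10: 430 − 43 = 387; dropped labels = 2 × 387 = 774.
Actual frame index = 775191 − 774 = 774417.

774417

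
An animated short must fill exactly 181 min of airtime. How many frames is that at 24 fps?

260640 frames

181 min = 10860 s.
Frames = 10860 × 24 = 260640.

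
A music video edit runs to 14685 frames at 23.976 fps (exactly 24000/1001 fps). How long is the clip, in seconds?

Running time = 14685 / (24000/1001) = 612.486875 s.

612.486875 seconds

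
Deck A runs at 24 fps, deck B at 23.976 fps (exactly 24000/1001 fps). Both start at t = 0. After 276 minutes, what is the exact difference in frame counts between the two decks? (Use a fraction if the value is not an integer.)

397440/1001 frames

276 min = 16560 s.
A emits 24 × 16560 = 397440 frames; B emits 24000/1001 × 16560 = 397440000/1001.
Difference = 397440/1001 frames (≈ 397.0430); B is behind A.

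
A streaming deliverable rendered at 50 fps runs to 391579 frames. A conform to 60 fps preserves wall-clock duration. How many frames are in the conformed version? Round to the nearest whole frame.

469895 frames

Frames at target rate = 391579 × (60) / (50) = 2349474/5 ≈ 469894.800.
Nearest whole frame: 469895.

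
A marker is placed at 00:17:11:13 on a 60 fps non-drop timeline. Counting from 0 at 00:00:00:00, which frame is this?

Total seconds to the label: (0 × 3600 + 17 × 60 + 11) = 1031.
Frame index = 1031 × 60 + 13 = 61873.

61873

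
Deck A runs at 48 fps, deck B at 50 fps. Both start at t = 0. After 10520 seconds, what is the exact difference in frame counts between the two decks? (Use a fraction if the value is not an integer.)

21040 frames

A emits 48 × 10520 = 504960 frames; B emits 50 × 10520 = 526000.
Difference = 21040 frames; B is ahead of A.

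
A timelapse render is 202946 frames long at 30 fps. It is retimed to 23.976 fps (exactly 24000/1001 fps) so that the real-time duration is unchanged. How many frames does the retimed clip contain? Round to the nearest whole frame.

Frames at target rate = 202946 × (24000/1001) / (30) = 162356800/1001 ≈ 162194.605.
Nearest whole frame: 162195.

162195 frames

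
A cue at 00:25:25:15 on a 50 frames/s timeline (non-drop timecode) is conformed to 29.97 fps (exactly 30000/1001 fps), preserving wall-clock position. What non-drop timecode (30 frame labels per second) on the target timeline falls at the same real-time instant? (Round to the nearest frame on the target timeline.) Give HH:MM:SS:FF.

Source frame index: (0×3600 + 25×60 + 25) × 50 + 15 = 76265.
Real time: 76265 / (50) = 15253/10 s.
Target frame: (15253/10) × (30000/1001) = 6537000/143 ≈ 45713.287 → 45713.
At 30 labels/s: frame 45713 → 00:25:23:23.

00:25:23:23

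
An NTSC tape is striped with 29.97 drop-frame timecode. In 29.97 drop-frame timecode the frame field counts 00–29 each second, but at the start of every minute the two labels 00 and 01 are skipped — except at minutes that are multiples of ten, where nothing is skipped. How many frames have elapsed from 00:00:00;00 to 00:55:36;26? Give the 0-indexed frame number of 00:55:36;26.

100006

Complete 10-minute blocks: 5, each 17982 frames → 89910.
Remaining 5 whole minutes in the current block: 1800 + 4 × 1798 = 8992 frames.
Within the current minute: 36 × 30 + 26 − 2 = 1104 (labels ;00/;01 skipped at this minute). Total = 89910 + 8992 + 1104 = 100006.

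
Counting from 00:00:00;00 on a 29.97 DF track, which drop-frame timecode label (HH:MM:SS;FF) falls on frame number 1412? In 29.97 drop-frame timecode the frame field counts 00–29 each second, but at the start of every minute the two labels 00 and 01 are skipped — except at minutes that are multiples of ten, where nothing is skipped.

00:00:47;02

Each 10-minute DF block holds 10 × 60 × 30 − 9 × 2 = 17982 frames. 1412 ÷ 17982 → 0 full blocks, remainder 1412.
Within the partial block the first minute is 1800 frames and each further minute 1798, so 0 further minute boundaries passed. Total skipped labels = 18 × 0 + 2 × 0 = 0.
Non-drop label index = 1412 + 0 = 1412; at 30 labels/s that is 00:00:47:02, i.e. DF 00:00:47;02.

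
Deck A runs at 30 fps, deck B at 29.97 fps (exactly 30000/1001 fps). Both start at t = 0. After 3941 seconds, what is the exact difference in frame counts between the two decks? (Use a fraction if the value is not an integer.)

A emits 30 × 3941 = 118230 frames; B emits 30000/1001 × 3941 = 16890000/143.
Difference = 16890/143 frames (≈ 118.1119); B is behind A.

16890/143 frames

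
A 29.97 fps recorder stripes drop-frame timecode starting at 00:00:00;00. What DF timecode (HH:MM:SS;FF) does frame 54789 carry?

Ten DF minutes hold 17982 frames, so frame 54789 lies in block 3 (frames 53946–71927) with 843 frames into that block.
The block's first minute is 1800 frames and the rest 1798 each; 843 frames reaches minute 0, so 3 × 18 + 0 × 2 = 54 labels have been skipped so far.
Adding those back, label number 54789 + 54 = 54843 at 30 labels/s is 1828 s + 3 f = 0 h 30 min 28 s frame 3, i.e. 00:30:28;03.

00:30:28;03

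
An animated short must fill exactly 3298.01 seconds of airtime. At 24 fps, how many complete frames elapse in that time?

79152 frames

Frames = 3298.01 × 24 = 1978806/25 ≈ 79152.2400.
Complete frames: 79152.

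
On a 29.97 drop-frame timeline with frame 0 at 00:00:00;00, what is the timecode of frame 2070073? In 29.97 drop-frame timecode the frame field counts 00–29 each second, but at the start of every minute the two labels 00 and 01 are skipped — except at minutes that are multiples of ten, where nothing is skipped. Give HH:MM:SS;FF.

19:11:11;15

Ten DF minutes hold 17982 frames, so frame 2070073 lies in block 115 (frames 2067930–2085911) with 2143 frames into that block.
The block's first minute is 1800 frames and the rest 1798 each; 2143 frames reaches minute 1, so 115 × 18 + 1 × 2 = 2072 labels have been skipped so far.
Adding those back, label number 2070073 + 2072 = 2072145 at 30 labels/s is 69071 s + 15 f = 19 h 11 min 11 s frame 15, i.e. 19:11:11;15.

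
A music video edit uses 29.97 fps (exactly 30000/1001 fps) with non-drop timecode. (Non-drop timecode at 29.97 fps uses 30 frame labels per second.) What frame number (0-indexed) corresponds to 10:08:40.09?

frame 1095609

Total seconds to the label: (10 × 3600 + 8 × 60 + 40) = 36520.
Frame index = 36520 × 30 + 9 = 1095609.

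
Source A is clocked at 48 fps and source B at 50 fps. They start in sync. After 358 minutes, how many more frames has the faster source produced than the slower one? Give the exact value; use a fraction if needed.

358 min = 21480 s.
A emits 48 × 21480 = 1031040 frames; B emits 50 × 21480 = 1074000.
Difference = 42960 frames; B is ahead of A.

42960 frames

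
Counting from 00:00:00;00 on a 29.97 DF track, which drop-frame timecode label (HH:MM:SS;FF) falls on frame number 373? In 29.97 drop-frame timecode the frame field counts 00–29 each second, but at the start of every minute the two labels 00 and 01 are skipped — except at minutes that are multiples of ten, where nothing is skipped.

00:00:12;13

Each 10-minute DF block holds 10 × 60 × 30 − 9 × 2 = 17982 frames. 373 ÷ 17982 → 0 full blocks, remainder 373.
Within the partial block the first minute is 1800 frames and each further minute 1798, so 0 further minute boundaries passed. Total skipped labels = 18 × 0 + 2 × 0 = 0.
Non-drop label index = 373 + 0 = 373; at 30 labels/s that is 00:00:12:13, i.e. DF 00:00:12;13.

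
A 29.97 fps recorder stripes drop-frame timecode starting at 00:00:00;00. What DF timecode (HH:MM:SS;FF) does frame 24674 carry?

00:13:43;08

Each 10-minute DF block holds 10 × 60 × 30 − 9 × 2 = 17982 frames. 24674 ÷ 17982 → 1 full block, remainder 6692.
Within the partial block the first minute is 1800 frames and each further minute 1798, so 3 further minute boundaries passed. Total skipped labels = 18 × 1 + 2 × 3 = 24.
Non-drop label index = 24674 + 24 = 24698; at 30 labels/s that is 00:13:43:08, i.e. DF 00:13:43;08.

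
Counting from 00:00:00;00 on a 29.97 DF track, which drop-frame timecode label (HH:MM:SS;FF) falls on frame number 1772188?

Each 10-minute DF block holds 10 × 60 × 30 − 9 × 2 = 17982 frames. 1772188 ÷ 17982 → 98 full blocks, remainder 9952.
Within the partial block the first minute is 1800 frames and each further minute 1798, so 5 further minute boundaries passed. Total skipped labels = 18 × 98 + 2 × 5 = 1774.
Non-drop label index = 1772188 + 1774 = 1773962; at 30 labels/s that is 16:25:32:02, i.e. DF 16:25:32;02.

16:25:32;02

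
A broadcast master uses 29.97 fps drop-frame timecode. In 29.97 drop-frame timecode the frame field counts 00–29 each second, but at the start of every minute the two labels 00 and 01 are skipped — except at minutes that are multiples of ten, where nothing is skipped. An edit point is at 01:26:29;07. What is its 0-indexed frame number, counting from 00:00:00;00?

As if non-drop at 30 labels/s: (1 × 3600 + 26 × 60 + 29) × 30 + 7 = 155677.
Minute boundaries passed: 86; those not divisible by 10: 86 − 8 = 78; dropped labels = 2 × 78 = 156.
Actual frame index = 155677 − 156 = 155521.

155521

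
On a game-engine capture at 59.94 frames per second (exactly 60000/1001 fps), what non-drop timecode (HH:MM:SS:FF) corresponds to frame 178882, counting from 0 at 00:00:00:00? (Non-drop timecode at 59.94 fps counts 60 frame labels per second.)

00:49:41:22

178882 ÷ 60 = 2981 full seconds, remainder 22 frames.
2981 s = 0 h 49 min 41 s.
Timecode: 00:49:41:22.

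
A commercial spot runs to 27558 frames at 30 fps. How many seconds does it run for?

Running time = 27558 / (30) = 918.6 s.

918.6 seconds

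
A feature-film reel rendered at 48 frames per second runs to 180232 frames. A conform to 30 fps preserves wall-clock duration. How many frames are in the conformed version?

112645 frames

Target frames = source frames × (target rate / source rate) = 180232 × (30)/(48) = 180232 × 5/8 = 112645.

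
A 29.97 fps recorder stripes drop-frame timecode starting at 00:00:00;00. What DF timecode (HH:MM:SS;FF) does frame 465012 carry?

04:18:35;28

Each 10-minute DF block holds 10 × 60 × 30 − 9 × 2 = 17982 frames. 465012 ÷ 17982 → 25 full blocks, remainder 15462.
Within the partial block the first minute is 1800 frames and each further minute 1798, so 8 further minute boundaries passed. Total skipped labels = 18 × 25 + 2 × 8 = 466.
Non-drop label index = 465012 + 466 = 465478; at 30 labels/s that is 04:18:35:28, i.e. DF 04:18:35;28.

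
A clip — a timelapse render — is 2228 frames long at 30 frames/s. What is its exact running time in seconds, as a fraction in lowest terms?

1114/15 seconds

Running time = 2228 ÷ (30) = 2228 × 1/30 = 1114/15 s.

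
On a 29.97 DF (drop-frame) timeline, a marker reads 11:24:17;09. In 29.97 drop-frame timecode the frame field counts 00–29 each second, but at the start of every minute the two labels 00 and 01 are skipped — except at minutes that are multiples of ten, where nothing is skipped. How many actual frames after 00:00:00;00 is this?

As if non-drop at 30 labels/s: (11 × 3600 + 24 × 60 + 17) × 30 + 9 = 1231719.
Minute boundaries passed: 684; those not divisible by 10: 684 − 68 = 616; dropped labels = 2 × 616 = 1232.
Actual frame index = 1231719 − 1232 = 1230487.

1230487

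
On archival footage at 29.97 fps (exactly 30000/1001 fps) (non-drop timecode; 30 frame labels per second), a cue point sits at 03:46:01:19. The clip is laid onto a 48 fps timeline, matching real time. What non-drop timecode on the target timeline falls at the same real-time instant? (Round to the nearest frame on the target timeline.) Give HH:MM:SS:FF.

03:46:15:09

Source frame index: (3×3600 + 46×60 + 1) × 30 + 19 = 406849.
Real time: 406849 / (30000/1001) = 407255849/30000 s.
Target frame: (407255849/30000) × (48) = 407255849/625 ≈ 651609.358 → 651609.
At 48 labels/s: frame 651609 → 03:46:15:09.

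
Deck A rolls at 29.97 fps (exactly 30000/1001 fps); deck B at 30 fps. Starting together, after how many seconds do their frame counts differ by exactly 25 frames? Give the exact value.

The gap grows by |30 − 30000/1001| = 30/1001 frames per second.
Time for a 25-frame gap: 25 ÷ (30/1001) = 5005/6 s.

5005/6 seconds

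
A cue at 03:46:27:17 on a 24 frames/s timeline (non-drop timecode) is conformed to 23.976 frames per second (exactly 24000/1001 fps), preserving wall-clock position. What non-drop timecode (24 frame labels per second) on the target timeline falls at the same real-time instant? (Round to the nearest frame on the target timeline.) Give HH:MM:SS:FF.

03:46:14:03

Source frame index: (3×3600 + 46×60 + 27) × 24 + 17 = 326105.
Real time: 326105 / (24) = 326105/24 s.
Target frame: (326105/24) × (24000/1001) = 25085000/77 ≈ 325779.221 → 325779.
At 24 labels/s: frame 325779 → 03:46:14:03.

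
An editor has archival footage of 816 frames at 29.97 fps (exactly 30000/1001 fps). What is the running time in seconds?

27.2272 seconds

Running time = 816 / (30000/1001) = 27.2272 s.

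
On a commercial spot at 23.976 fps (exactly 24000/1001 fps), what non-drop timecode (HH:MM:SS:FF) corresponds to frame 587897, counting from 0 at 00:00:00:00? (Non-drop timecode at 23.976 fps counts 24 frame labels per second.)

587897 ÷ 24 = 24495 full seconds, remainder 17 frames.
24495 s = 6 h 48 min 15 s.
Timecode: 06:48:15:17.

06:48:15:17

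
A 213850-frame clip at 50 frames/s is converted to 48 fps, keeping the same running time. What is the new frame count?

205296 frames

Target frames = source frames × (target rate / source rate) = 213850 × (48)/(50) = 213850 × 24/25 = 205296.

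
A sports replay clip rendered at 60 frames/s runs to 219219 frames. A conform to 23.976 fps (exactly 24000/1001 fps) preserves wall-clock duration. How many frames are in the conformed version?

87600 frames

Target frames = source frames × (target rate / source rate) = 219219 × (24000/1001)/(60) = 219219 × 400/1001 = 87600.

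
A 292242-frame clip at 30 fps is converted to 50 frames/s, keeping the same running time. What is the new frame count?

487070 frames

Target frames = source frames × (target rate / source rate) = 292242 × (50)/(30) = 292242 × 5/3 = 487070.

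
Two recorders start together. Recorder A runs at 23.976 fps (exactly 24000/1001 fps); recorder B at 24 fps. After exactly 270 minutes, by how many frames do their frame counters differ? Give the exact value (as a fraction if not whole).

270 min = 16200 s.
A emits 24000/1001 × 16200 = 388800000/1001 frames; B emits 24 × 16200 = 388800.
Difference = 388800/1001 frames (≈ 388.4116); B is ahead of A.

388800/1001 frames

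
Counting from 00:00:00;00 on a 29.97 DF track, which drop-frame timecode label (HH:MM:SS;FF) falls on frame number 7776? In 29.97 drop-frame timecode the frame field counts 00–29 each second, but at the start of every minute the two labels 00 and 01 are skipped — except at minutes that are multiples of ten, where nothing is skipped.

00:04:19;14

Ten DF minutes hold 17982 frames, so frame 7776 lies in block 0 (frames 0–17981) with 7776 frames into that block.
The block's first minute is 1800 frames and the rest 1798 each; 7776 frames reaches minute 4, so 0 × 18 + 4 × 2 = 8 labels have been skipped so far.
Adding those back, label number 7776 + 8 = 7784 at 30 labels/s is 259 s + 14 f = 0 h 4 min 19 s frame 14, i.e. 00:04:19;14.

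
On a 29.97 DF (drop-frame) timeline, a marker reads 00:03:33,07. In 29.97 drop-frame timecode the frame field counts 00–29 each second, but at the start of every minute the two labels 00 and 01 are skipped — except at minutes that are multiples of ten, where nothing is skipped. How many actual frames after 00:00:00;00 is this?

Complete 10-minute blocks: 0, each 17982 frames → 0.
Remaining 3 whole minutes in the current block: 1800 + 2 × 1798 = 5396 frames.
Within the current minute: 33 × 30 + 7 − 2 = 995 (labels ;00/;01 skipped at this minute). Total = 0 + 5396 + 995 = 6391.

6391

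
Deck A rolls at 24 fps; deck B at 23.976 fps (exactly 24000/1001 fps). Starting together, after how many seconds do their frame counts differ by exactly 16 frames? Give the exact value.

The gap grows by |24000/1001 − 24| = 24/1001 frames per second.
Time for a 16-frame gap: 16 ÷ (24/1001) = 2002/3 s.

2002/3 seconds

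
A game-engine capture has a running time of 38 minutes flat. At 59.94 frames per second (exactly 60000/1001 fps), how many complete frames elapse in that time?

136663 frames

38 min = 2280 s.
Frames = 2280 × 60000/1001 = 136800000/1001 ≈ 136663.3367.
Complete frames: 136663.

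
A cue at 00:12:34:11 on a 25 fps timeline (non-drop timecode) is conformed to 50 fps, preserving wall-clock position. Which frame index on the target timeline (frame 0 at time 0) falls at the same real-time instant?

frame 37722

Source frame index: (0×3600 + 12×60 + 34) × 25 + 11 = 18861.
Real time: 18861 / (25) = 18861/25 s.
Target frame: (18861/25) × (50) = 37722.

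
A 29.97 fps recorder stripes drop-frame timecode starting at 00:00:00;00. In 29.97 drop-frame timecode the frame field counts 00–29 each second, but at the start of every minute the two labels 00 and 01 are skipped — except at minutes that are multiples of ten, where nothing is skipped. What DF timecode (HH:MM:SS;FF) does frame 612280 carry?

05:40:29;22

Ten DF minutes hold 17982 frames, so frame 612280 lies in block 34 (frames 611388–629369) with 892 frames into that block.
The block's first minute is 1800 frames and the rest 1798 each; 892 frames reaches minute 0, so 34 × 18 + 0 × 2 = 612 labels have been skipped so far.
Adding those back, label number 612280 + 612 = 612892 at 30 labels/s is 20429 s + 22 f = 5 h 40 min 29 s frame 22, i.e. 05:40:29;22.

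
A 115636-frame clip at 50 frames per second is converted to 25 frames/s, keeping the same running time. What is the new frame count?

57818 frames

Target frames = source frames × (target rate / source rate) = 115636 × (25)/(50) = 115636 × 1/2 = 57818.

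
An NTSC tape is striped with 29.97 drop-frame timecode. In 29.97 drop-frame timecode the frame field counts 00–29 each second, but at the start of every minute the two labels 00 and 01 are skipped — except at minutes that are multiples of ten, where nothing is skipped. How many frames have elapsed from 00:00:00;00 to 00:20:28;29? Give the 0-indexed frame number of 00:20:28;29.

Complete 10-minute blocks: 2, each 17982 frames → 35964.
Remaining 0 whole minutes in the current block: 0 frames.
Within the current minute: 28 × 30 + 29 = 869. Total = 35964 + 0 + 869 = 36833.

36833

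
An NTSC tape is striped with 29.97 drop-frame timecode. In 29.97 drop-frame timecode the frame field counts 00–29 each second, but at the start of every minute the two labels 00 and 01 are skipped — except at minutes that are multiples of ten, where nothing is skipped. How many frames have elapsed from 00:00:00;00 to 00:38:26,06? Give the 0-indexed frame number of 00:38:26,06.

Complete 10-minute blocks: 3, each 17982 frames → 53946.
Remaining 8 whole minutes in the current block: 1800 + 7 × 1798 = 14386 frames.
Within the current minute: 26 × 30 + 6 − 2 = 784 (labels ;00/;01 skipped at this minute). Total = 53946 + 14386 + 784 = 69116.

69116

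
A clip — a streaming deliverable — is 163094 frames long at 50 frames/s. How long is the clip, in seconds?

3261.88 seconds

Running time = 163094 / (50) = 3261.88 s.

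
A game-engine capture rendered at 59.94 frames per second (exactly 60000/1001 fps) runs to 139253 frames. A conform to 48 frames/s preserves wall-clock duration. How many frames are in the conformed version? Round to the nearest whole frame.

111514 frames

Frames at target rate = 139253 × (48) / (60000/1001) = 139392253/1250 ≈ 111513.802.
Nearest whole frame: 111514.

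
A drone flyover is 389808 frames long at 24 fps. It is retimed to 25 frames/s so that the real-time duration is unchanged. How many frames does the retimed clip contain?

Target frames = source frames × (target rate / source rate) = 389808 × (25)/(24) = 389808 × 25/24 = 406050.

406050 frames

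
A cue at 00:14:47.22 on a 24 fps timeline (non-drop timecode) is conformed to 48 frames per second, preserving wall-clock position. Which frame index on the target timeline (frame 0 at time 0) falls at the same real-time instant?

Source frame index: (0×3600 + 14×60 + 47) × 24 + 22 = 21310.
Real time: 21310 / (24) = 10655/12 s.
Target frame: (10655/12) × (48) = 42620.

frame 42620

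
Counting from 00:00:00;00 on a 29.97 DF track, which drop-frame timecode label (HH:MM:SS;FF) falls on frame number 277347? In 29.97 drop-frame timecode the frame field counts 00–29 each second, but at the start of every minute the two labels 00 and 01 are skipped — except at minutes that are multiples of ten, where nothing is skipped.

Each 10-minute DF block holds 10 × 60 × 30 − 9 × 2 = 17982 frames. 277347 ÷ 17982 → 15 full blocks, remainder 7617.
Within the partial block the first minute is 1800 frames and each further minute 1798, so 4 further minute boundaries passed. Total skipped labels = 18 × 15 + 2 × 4 = 278.
Non-drop label index = 277347 + 278 = 277625; at 30 labels/s that is 02:34:14:05, i.e. DF 02:34:14;05.

02:34:14;05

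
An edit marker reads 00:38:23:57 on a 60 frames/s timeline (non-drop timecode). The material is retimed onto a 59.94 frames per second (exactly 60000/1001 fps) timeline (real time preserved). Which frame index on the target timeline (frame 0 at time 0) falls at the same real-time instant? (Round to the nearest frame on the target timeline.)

Source frame index: (0×3600 + 38×60 + 23) × 60 + 57 = 138237.
Real time: 138237 / (60) = 46079/20 s.
Target frame: (46079/20) × (60000/1001) = 12567000/91 ≈ 138098.901 → 138099.

frame 138099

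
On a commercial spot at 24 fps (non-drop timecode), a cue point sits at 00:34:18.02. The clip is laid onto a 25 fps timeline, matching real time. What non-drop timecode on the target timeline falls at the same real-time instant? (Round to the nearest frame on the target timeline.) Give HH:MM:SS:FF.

Source frame index: (0×3600 + 34×60 + 18) × 24 + 2 = 49394.
Real time: 49394 / (24) = 24697/12 s.
Target frame: (24697/12) × (25) = 617425/12 ≈ 51452.083 → 51452.
At 25 labels/s: frame 51452 → 00:34:18:02.

00:34:18:02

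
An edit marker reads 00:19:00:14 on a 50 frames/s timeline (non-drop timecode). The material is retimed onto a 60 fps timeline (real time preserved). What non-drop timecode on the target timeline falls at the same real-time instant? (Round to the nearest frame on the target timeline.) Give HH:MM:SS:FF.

00:19:00:17

Source frame index: (0×3600 + 19×60 + 0) × 50 + 14 = 57014.
Real time: 57014 / (50) = 28507/25 s.
Target frame: (28507/25) × (60) = 342084/5 ≈ 68416.800 → 68417.
At 60 labels/s: frame 68417 → 00:19:00:17.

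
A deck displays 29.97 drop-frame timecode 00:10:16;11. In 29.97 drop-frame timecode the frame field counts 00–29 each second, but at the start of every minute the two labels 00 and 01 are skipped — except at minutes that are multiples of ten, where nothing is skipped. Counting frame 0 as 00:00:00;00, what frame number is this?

As if non-drop at 30 labels/s: (0 × 3600 + 10 × 60 + 16) × 30 + 11 = 18491.
Minute boundaries passed: 10; those not divisible by 10: 10 − 1 = 9; dropped labels = 2 × 9 = 18.
Actual frame index = 18491 − 18 = 18473.

18473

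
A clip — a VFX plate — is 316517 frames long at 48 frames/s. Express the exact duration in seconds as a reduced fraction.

316517/48 seconds

Running time = 316517 ÷ (48) = 316517 × 1/48 = 316517/48 s.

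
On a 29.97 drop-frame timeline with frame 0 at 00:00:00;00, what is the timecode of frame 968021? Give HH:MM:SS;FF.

08:58:19;21

Ten DF minutes hold 17982 frames, so frame 968021 lies in block 53 (frames 953046–971027) with 14975 frames into that block.
The block's first minute is 1800 frames and the rest 1798 each; 14975 frames reaches minute 8, so 53 × 18 + 8 × 2 = 970 labels have been skipped so far.
Adding those back, label number 968021 + 970 = 968991 at 30 labels/s is 32299 s + 21 f = 8 h 58 min 19 s frame 21, i.e. 08:58:19;21.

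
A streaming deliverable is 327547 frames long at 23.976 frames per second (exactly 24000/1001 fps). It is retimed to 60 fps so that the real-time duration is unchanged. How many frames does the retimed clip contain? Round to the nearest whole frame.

819686 frames

Frames at target rate = 327547 × (60) / (24000/1001) = 327874547/400 ≈ 819686.368.
Nearest whole frame: 819686.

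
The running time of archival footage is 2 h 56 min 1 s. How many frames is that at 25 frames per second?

264025 frames

2 h 56 min 1 s = 10561 s.
Frames = 10561 × 25 = 264025.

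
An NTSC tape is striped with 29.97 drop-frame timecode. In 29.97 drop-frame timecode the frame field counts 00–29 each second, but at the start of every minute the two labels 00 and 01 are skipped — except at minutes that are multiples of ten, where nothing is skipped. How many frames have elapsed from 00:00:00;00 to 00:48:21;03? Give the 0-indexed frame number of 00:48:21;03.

As if non-drop at 30 labels/s: (0 × 3600 + 48 × 60 + 21) × 30 + 3 = 87033.
Minute boundaries passed: 48; those not divisible by 10: 48 − 4 = 44; dropped labels = 2 × 44 = 88.
Actual frame index = 87033 − 88 = 86945.

86945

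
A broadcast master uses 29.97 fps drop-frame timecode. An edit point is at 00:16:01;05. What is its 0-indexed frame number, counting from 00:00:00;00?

Complete 10-minute blocks: 1, each 17982 frames → 17982.
Remaining 6 whole minutes in the current block: 1800 + 5 × 1798 = 10790 frames.
Within the current minute: 1 × 30 + 5 − 2 = 33 (labels ;00/;01 skipped at this minute). Total = 17982 + 10790 + 33 = 28805.

28805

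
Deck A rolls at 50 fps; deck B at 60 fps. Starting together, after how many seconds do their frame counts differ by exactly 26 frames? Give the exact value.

The gap grows by |60 − 50| = 10 frames per second.
Time for a 26-frame gap: 26 ÷ (10) = 2.6 s.

2.6 seconds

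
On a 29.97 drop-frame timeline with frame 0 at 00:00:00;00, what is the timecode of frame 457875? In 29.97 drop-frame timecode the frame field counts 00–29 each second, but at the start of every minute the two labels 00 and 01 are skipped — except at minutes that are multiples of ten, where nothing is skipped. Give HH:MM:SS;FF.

04:14:37;23

Each 10-minute DF block holds 10 × 60 × 30 − 9 × 2 = 17982 frames. 457875 ÷ 17982 → 25 full blocks, remainder 8325.
Within the partial block the first minute is 1800 frames and each further minute 1798, so 4 further minute boundaries passed. Total skipped labels = 18 × 25 + 2 × 4 = 458.
Non-drop label index = 457875 + 458 = 458333; at 30 labels/s that is 04:14:37:23, i.e. DF 04:14:37;23.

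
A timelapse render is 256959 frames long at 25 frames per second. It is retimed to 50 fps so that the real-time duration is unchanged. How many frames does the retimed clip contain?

Target frames = source frames × (target rate / source rate) = 256959 × (50)/(25) = 256959 × 2 = 513918.

513918 frames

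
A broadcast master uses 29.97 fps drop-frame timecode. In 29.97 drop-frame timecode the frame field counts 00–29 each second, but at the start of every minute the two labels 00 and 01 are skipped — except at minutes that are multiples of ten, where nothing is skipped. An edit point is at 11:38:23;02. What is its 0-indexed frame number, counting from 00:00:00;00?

1255834

Complete 10-minute blocks: 69, each 17982 frames → 1240758.
Remaining 8 whole minutes in the current block: 1800 + 7 × 1798 = 14386 frames.
Within the current minute: 23 × 30 + 2 − 2 = 690 (labels ;00/;01 skipped at this minute). Total = 1240758 + 14386 + 690 = 1255834.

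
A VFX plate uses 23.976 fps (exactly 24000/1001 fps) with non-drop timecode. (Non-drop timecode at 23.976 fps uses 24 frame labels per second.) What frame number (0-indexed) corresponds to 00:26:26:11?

Total seconds to the label: (0 × 3600 + 26 × 60 + 26) = 1586.
Frame index = 1586 × 24 + 11 = 38075.

38075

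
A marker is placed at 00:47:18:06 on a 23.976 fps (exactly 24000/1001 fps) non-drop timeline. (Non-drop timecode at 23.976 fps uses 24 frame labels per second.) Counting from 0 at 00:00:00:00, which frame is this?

frame 68118

Total seconds to the label: (0 × 3600 + 47 × 60 + 18) = 2838.
Frame index = 2838 × 24 + 6 = 68118.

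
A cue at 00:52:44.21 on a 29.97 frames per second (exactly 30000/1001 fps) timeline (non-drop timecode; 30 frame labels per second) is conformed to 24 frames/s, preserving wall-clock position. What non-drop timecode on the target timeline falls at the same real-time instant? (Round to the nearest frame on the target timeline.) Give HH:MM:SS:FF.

00:52:47:21

Source frame index: (0×3600 + 52×60 + 44) × 30 + 21 = 94941.
Real time: 94941 / (30000/1001) = 31678647/10000 s.
Target frame: (31678647/10000) × (24) = 95035941/1250 ≈ 76028.753 → 76029.
At 24 labels/s: frame 76029 → 00:52:47:21.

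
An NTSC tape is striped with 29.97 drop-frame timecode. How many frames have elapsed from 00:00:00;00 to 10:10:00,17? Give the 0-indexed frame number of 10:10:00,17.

1096919

As if non-drop at 30 labels/s: (10 × 3600 + 10 × 60 + 0) × 30 + 17 = 1098017.
Minute boundaries passed: 610; those not divisible by 10: 610 − 61 = 549; dropped labels = 2 × 549 = 1098.
Actual frame index = 1098017 − 1098 = 1096919.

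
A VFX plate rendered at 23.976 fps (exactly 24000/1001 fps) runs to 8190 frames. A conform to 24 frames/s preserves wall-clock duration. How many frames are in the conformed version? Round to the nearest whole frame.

Frames at target rate = 8190 × (24) / (24000/1001) = 819819/100 ≈ 8198.190.
Nearest whole frame: 8198.

8198 frames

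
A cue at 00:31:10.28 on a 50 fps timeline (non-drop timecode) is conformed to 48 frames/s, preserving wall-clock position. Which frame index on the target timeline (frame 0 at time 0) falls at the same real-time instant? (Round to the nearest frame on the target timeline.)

Source frame index: (0×3600 + 31×60 + 10) × 50 + 28 = 93528.
Real time: 93528 / (50) = 46764/25 s.
Target frame: (46764/25) × (48) = 2244672/25 ≈ 89786.880 → 89787.

frame 89787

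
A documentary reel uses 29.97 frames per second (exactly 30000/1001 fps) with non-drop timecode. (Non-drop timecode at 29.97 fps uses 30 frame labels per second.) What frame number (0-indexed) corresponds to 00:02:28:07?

frame 4447

Total seconds to the label: (0 × 3600 + 2 × 60 + 28) = 148.
Frame index = 148 × 30 + 7 = 4447.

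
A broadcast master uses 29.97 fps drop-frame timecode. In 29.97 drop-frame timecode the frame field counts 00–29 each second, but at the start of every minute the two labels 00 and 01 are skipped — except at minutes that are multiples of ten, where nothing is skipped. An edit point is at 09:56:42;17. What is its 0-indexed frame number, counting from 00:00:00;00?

1073003

As if non-drop at 30 labels/s: (9 × 3600 + 56 × 60 + 42) × 30 + 17 = 1074077.
Minute boundaries passed: 596; those not divisible by 10: 596 − 59 = 537; dropped labels = 2 × 537 = 1074.
Actual frame index = 1074077 − 1074 = 1073003.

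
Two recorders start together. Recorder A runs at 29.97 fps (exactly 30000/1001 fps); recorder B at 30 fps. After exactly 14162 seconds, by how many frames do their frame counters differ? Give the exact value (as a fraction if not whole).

A emits 30000/1001 × 14162 = 424860000/1001 frames; B emits 30 × 14162 = 424860.
Difference = 424860/1001 frames (≈ 424.4356); B is ahead of A.

424860/1001 frames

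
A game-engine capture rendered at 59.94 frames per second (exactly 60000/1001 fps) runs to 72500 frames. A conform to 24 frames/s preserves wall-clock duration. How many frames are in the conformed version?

29029 frames

Target frames = source frames × (target rate / source rate) = 72500 × (24)/(60000/1001) = 72500 × 1001/2500 = 29029.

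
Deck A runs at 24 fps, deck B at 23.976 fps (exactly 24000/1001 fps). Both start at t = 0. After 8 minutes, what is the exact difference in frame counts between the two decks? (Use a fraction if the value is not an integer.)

11520/1001 frames

8 min = 480 s.
A emits 24 × 480 = 11520 frames; B emits 24000/1001 × 480 = 11520000/1001.
Difference = 11520/1001 frames (≈ 11.5085); B is behind A.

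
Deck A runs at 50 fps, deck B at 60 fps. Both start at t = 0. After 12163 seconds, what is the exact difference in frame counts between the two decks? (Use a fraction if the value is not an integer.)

121630 frames

A emits 50 × 12163 = 608150 frames; B emits 60 × 12163 = 729780.
Difference = 121630 frames; B is ahead of A.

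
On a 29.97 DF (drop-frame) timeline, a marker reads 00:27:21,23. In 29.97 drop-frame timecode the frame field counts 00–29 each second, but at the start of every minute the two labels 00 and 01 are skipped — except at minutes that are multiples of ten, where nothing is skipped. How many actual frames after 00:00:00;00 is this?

As if non-drop at 30 labels/s: (0 × 3600 + 27 × 60 + 21) × 30 + 23 = 49253.
Minute boundaries passed: 27; those not divisible by 10: 27 − 2 = 25; dropped labels = 2 × 25 = 50.
Actual frame index = 49253 − 50 = 49203.

49203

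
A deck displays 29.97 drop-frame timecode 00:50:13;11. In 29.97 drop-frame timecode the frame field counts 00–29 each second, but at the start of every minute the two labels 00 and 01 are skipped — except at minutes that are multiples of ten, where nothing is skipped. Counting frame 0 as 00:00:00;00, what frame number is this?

90311

As if non-drop at 30 labels/s: (0 × 3600 + 50 × 60 + 13) × 30 + 11 = 90401.
Minute boundaries passed: 50; those not divisible by 10: 50 − 5 = 45; dropped labels = 2 × 45 = 90.
Actual frame index = 90401 − 90 = 90311.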